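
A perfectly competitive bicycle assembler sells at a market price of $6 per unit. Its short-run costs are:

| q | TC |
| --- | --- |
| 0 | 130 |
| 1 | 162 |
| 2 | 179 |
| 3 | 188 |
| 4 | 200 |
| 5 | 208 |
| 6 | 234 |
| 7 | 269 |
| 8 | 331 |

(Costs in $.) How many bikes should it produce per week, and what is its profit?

q = 0 (shut down); profit = -$130

Compute π = P·q − TC at each output: q=0: -130; q=1: -156; q=2: -167; q=3: -170; q=4: -176; q=5: -178; q=6: -198; q=7: -227; q=8: -283.
Profit is highest at q = 0. Equivalently, the lowest AVC in the table is 78/5 ≈ $15.60 at q = 5, and P = $6 falls below it — price never covers variable cost, so the firm shuts down and loses only its fixed cost.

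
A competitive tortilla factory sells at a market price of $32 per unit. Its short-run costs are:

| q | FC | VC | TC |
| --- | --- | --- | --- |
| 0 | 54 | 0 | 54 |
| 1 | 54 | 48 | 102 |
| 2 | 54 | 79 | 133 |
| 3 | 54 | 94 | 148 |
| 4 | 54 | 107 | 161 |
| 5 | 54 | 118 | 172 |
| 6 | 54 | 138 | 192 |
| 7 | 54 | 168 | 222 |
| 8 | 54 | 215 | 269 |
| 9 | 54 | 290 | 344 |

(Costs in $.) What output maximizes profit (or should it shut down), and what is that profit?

Tabulate TR − TC: q=0: -54; q=1: -70; q=2: -69; q=3: -52; q=4: -33; q=5: -12; q=6: 0; q=7: 2; q=8: -13; q=9: -56.
Profit is maximized at q = 7. AVC there is 168/7 = $24 ≤ P, so producing beats shutting down (which would give -$54).

q = 7; profit = $2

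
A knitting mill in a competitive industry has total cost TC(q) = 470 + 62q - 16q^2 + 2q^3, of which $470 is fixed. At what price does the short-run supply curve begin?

$30 per unit

Short-run supply begins at min AVC. From VC = 62q - 16q^2 + 2q^3, AVC = 62 - 16q + 2q^2.
At the minimum of AVC, MC = AVC. MC = 62 - 32q + 6q^2; setting MC = AVC gives 4q^2 - 16q = 0, so q = 4. min AVC = 30.
For P < $30 the firm produces nothing.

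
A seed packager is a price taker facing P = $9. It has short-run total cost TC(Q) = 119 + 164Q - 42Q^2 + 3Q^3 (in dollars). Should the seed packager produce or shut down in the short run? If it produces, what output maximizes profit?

Strip out fixed cost: VC = 164Q - 42Q^2 + 3Q^3. Then AVC = 164 - 42Q + 3Q^2 and MC = 164 - 84Q + 9Q^2.
AVC hits its minimum where MC = AVC, at Q = 7, giving min AVC = 164 - 42·7 + 3·7^2 = $17.
Since P = $9 < min AVC = $17, price fails to cover variable cost at any output.
The firm minimizes its loss by shutting down and losing only its fixed cost of $119.

Shut down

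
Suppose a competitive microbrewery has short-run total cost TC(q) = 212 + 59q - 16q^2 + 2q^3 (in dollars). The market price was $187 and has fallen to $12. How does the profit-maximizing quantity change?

MC = 59 - 32q + 6q^2; the shutdown threshold is min AVC = $27 (at q = 4).
With P = $187 above the shutdown price, P = MC gives q = 8.
At P = $12 < min AVC = $27, price no longer covers variable cost at any output, so the firm shuts down: q = 0.

Output falls from 8 to 0 (the firm shuts down)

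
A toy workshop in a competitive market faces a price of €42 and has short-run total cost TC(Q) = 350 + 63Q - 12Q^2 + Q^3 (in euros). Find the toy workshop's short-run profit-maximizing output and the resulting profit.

Profit = -€252 at Q = 7

AVC = 63 - 12Q + Q^2 has its minimum €27 at Q = 6; price €42 clears that bar, so the firm operates.
With MC = 63 - 24Q + 3Q^2, P = MC on the upward-sloping part at Q* = 7.
TR = 42·7 = 294. TC = 350 + 196 = 546. Profit = 294 − 546 = -€252.
By producing, the firm covers all variable cost plus €98 of fixed cost; shutting down would lose the full €350.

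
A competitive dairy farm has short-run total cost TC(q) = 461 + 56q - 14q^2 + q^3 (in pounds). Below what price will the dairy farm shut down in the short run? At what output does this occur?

£7 per unit, at q = 7

Short-run supply begins at min AVC. From VC = 56q - 14q^2 + q^3, AVC = 56 - 14q + q^2.
dAVC/dq = -14 + 2q = 0 gives q = 7. min AVC = 56 - 14·7 + 7^2 = 7.
For P < £7 the firm produces nothing.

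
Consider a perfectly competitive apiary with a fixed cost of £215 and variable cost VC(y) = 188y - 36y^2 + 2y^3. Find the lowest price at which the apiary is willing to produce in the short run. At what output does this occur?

£26 per unit, at y = 9

The firm shuts down when price falls below the minimum of average variable cost. AVC = VC/y = 188 - 36y + 2y^2.
At the minimum of AVC, MC = AVC. MC = 188 - 72y + 6y^2; setting MC = AVC gives 4y^2 - 36y = 0, so y = 9. min AVC = 26.
For P < £26 the firm produces nothing.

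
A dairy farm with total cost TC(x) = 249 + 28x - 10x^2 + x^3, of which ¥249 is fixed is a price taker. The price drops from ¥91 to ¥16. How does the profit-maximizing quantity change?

Output falls from 9 to 6

MC = 28 - 20x + 3x^2; the shutdown threshold is min AVC = ¥3 (at x = 5).
With P = ¥91 above the shutdown price, P = MC gives x = 9.
At P = ¥16 ≥ min AVC, set P = MC: x = 6. The firm stays open but cuts output.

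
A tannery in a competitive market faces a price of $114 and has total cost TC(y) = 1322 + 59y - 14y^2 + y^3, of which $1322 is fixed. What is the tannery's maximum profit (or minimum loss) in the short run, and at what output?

AVC = 59 - 14y + y^2; min AVC = $10 at y = 7. Since P = $114 ≥ min AVC, the firm produces.
MC = 59 - 28y + 3y^2. Setting P = MC and taking the root on the rising branch gives y* = 11.
TR = 114·11 = 1254. TC = 1322 + 286 = 1608. Profit = 1254 − 1608 = -$354.
By producing, the firm covers all variable cost plus $968 of fixed cost; shutting down would lose the full $1322.

Profit = -$354 at y = 11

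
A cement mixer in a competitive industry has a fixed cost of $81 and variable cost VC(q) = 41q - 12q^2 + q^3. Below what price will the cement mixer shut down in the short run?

$5 per unit

The firm shuts down when price falls below the minimum of average variable cost. AVC = VC/q = 41 - 12q + q^2.
At the minimum of AVC, MC = AVC. MC = 41 - 24q + 3q^2; setting MC = AVC gives 2q^2 - 12q = 0, so q = 6. min AVC = 5.
So the shutdown price is $5.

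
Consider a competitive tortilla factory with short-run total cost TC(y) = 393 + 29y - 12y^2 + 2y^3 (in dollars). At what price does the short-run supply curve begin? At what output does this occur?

$11 per unit, at y = 3

Short-run supply begins at min AVC. From VC = 29y - 12y^2 + 2y^3, AVC = 29 - 12y + 2y^2.
dAVC/dy = -12 + 4y = 0 gives y = 3. min AVC = 29 - 12·3 + 2·3^2 = 11.
For P < $11 the firm produces nothing.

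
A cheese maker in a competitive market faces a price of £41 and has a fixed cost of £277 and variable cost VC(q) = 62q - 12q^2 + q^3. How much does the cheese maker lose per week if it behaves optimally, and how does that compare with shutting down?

AVC = 62 - 12q + q^2; min AVC = £26 at q = 6. Since P = £41 ≥ min AVC, the firm produces.
With MC = 62 - 24q + 3q^2, P = MC on the upward-sloping part at q* = 7.
TR = 41·7 = 287. TC = 277 + 189 = 466. Profit = 287 − 466 = -£179.
By producing, the firm covers all variable cost plus £98 of fixed cost; shutting down would lose the full £277.

Profit = -£179 at q = 7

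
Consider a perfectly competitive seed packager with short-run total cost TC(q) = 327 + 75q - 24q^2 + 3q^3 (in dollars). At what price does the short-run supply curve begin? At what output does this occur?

The firm shuts down when price falls below the minimum of average variable cost. AVC = VC/q = 75 - 24q + 3q^2.
dAVC/dq = -24 + 6q = 0 gives q = 4. min AVC = 75 - 24·4 + 3·4^2 = 27.
The firm shuts down for any P below $27.

$27 per unit, at q = 4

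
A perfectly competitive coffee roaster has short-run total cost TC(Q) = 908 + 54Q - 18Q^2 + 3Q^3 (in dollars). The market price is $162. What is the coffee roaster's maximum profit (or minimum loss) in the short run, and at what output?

Profit = -$260 at Q = 6

AVC = 54 - 18Q + 3Q^2 has its minimum $27 at Q = 3; price $162 clears that bar, so the firm operates.
MC = 54 - 36Q + 9Q^2. Setting P = MC and taking the root on the rising branch gives Q* = 6.
TR = 162·6 = 972. TC = 908 + 324 = 1232. Profit = 972 − 1232 = -$260.
Shutting down would mean losing the fixed cost of $908, so operating at a loss of $260 is better by $648.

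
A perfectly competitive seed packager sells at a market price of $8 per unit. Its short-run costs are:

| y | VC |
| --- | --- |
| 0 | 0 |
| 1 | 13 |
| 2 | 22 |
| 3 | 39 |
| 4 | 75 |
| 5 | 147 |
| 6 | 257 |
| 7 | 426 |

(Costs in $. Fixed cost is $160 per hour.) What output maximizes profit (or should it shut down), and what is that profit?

Tabulate TR − TC: y=0: -160; y=1: -165; y=2: -166; y=3: -175; y=4: -203; y=5: -267; y=6: -369; y=7: -530.
Profit is highest at y = 0. Equivalently, the lowest AVC in the table is 22/2 ≈ $11 at y = 2, and P = $8 falls below it — price never covers variable cost, so the firm shuts down and loses only its fixed cost.

y = 0 (shut down); profit = -$160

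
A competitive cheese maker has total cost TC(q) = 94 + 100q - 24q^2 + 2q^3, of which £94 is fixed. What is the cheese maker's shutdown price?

Short-run supply begins at min AVC. From VC = 100q - 24q^2 + 2q^3, AVC = 100 - 24q + 2q^2.
At the minimum of AVC, MC = AVC. MC = 100 - 48q + 6q^2; setting MC = AVC gives 4q^2 - 24q = 0, so q = 6. min AVC = 28.
The firm shuts down for any P below £28.

£28 per unit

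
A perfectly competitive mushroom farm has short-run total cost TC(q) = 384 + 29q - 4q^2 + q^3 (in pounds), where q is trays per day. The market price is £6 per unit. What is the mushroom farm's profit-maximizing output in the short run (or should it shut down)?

Shut down

Variable cost is VC = 29q - 4q^2 + q^3, so AVC = VC/q = 29 - 4q + q^2 and MC = dTC/dq = 29 - 8q + 3q^2.
AVC is minimized where dAVC/dq = -4 + 2q = 0, at q = 2; min AVC = 29 - 4·2 + 2^2 = £25.
Since P = £6 < min AVC = £25, price fails to cover variable cost at any output.
The firm minimizes its loss by shutting down and losing only its fixed cost of £384.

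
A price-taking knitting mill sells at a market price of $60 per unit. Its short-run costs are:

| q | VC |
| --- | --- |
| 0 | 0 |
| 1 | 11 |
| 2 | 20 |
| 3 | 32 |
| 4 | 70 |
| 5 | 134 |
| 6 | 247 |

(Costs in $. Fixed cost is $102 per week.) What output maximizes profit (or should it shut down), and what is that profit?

Profit at each row (π = 60q − TC): q=0: -102; q=1: -53; q=2: -2; q=3: 46; q=4: 68; q=5: 64; q=6: 11.
Profit is maximized at q = 4. AVC there is 70/4 = $17.50 ≤ P, so producing beats shutting down (which would give -$102).

q = 4; profit = $68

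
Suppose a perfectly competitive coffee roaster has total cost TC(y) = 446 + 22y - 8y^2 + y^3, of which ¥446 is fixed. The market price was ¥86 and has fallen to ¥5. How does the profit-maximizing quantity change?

Output falls from 8 to 0 (the firm shuts down)

AVC = 22 - 8y + y^2, minimized at y = 4 where min AVC = ¥6. MC = 22 - 16y + 3y^2.
At P = ¥86 ≥ min AVC, set P = MC on the rising branch: y = 8.
At P = ¥5 < min AVC = ¥6, price no longer covers variable cost at any output, so the firm shuts down: y = 0.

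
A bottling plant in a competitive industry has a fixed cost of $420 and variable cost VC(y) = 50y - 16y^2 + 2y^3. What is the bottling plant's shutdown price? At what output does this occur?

The firm shuts down when price falls below the minimum of average variable cost. AVC = VC/y = 50 - 16y + 2y^2.
dAVC/dy = -16 + 4y = 0 gives y = 4. min AVC = 50 - 16·4 + 2·4^2 = 18.
For P < $18 the firm produces nothing.

$18 per unit, at y = 4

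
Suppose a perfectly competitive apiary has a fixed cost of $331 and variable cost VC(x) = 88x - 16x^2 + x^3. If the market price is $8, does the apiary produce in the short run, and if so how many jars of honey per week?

From TC, MC = TC'(x) = 88 - 32x + 3x^2 and AVC = VC/x = 88 - 16x + x^2.
AVC hits its minimum where MC = AVC, at x = 8, giving min AVC = 88 - 16·8 + 8^2 = $24.
With P < min AVC ($8 < $24), every unit sold adds to the loss.
Shutting down limits the loss to fixed cost, $331.

Shut down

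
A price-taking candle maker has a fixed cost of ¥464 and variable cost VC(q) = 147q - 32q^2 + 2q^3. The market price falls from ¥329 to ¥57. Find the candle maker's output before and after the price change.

Output falls from 13 to 9

AVC = 147 - 32q + 2q^2, minimized at q = 8 where min AVC = ¥19. MC = 147 - 64q + 6q^2.
At P = ¥329 ≥ min AVC, set P = MC on the rising branch: q = 13.
At P = ¥57 ≥ min AVC, set P = MC: q = 9. The firm stays open but cuts output.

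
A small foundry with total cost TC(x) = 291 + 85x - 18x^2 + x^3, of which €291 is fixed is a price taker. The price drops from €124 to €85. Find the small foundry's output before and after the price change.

Output falls from 13 to 12

AVC = 85 - 18x + x^2, minimized at x = 9 where min AVC = €4. MC = 85 - 36x + 3x^2.
With P = €124 above the shutdown price, P = MC gives x = 13.
At P = €85 ≥ min AVC, set P = MC: x = 12. The firm stays open but cuts output.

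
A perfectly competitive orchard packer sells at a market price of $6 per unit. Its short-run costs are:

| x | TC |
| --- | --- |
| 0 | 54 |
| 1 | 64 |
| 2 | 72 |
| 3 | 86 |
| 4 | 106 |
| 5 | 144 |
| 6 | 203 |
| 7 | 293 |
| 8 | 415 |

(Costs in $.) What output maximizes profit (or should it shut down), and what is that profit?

x = 0 (shut down); profit = -$54

Tabulate TR − TC: x=0: -54; x=1: -58; x=2: -60; x=3: -68; x=4: -82; x=5: -114; x=6: -167; x=7: -251; x=8: -367.
Profit is highest at x = 0. Equivalently, the lowest AVC in the table is 18/2 ≈ $9 at x = 2, and P = $6 falls below it — price never covers variable cost, so the firm shuts down and loses only its fixed cost.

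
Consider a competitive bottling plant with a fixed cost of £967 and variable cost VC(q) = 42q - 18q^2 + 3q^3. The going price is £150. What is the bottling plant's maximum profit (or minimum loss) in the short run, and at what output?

AVC = 42 - 18q + 3q^2; min AVC = £15 at q = 3. Since P = £150 ≥ min AVC, the firm produces.
With MC = 42 - 36q + 9q^2, P = MC on the upward-sloping part at q* = 6.
TR = 150·6 = 900. TC = 967 + 252 = 1219. Profit = 900 − 1219 = -£319.
That loss of £319 beats the £967 the firm would lose by shutting down; producing recovers £648 of fixed cost.

Profit = -£319 at q = 6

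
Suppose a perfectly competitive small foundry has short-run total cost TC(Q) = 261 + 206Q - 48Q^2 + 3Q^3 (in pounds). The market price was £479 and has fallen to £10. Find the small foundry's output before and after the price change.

Output falls from 13 to 0 (the firm shuts down)

MC = 206 - 96Q + 9Q^2; the shutdown threshold is min AVC = £14 (at Q = 8).
At P = £479 ≥ min AVC, set P = MC on the rising branch: Q = 13.
At P = £10 < min AVC = £14, price no longer covers variable cost at any output, so the firm shuts down: Q = 0.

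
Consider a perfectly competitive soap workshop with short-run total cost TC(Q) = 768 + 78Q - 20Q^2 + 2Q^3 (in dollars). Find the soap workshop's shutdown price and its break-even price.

Shutdown price = min AVC. AVC = 78 - 20Q + 2Q^2, with vertex at Q = 5 and minimum $28.
ATC = 768/Q + 78 - 20Q + 2Q^2. Setting dATC/dQ = −768/Q^2 − 20 + 4Q = 0 gives Q = 8 (since 4·8^3 − 20·8^2 = 768).
min ATC = 768/8 + 78 − 20·8 + 2·8^2 = $142. That is the break-even price.
Between these two prices the firm operates at a loss; above $142 it earns a profit.

Shutdown price = $28; break-even price = $142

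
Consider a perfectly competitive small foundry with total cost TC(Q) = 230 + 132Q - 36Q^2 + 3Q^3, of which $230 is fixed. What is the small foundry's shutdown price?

Short-run supply begins at min AVC. From VC = 132Q - 36Q^2 + 3Q^3, AVC = 132 - 36Q + 3Q^2.
dAVC/dQ = -36 + 6Q = 0 gives Q = 6. min AVC = 132 - 36·6 + 3·6^2 = 24.
For P < $24 the firm produces nothing.

$24 per unit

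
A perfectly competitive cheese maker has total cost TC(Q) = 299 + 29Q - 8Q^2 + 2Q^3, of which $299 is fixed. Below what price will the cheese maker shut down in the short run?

$21 per unit

The shutdown price is the minimum of AVC. VC = 29Q - 8Q^2 + 2Q^3, so AVC = 29 - 8Q + 2Q^2.
At the minimum of AVC, MC = AVC. MC = 29 - 16Q + 6Q^2; setting MC = AVC gives 4Q^2 - 8Q = 0, so Q = 2. min AVC = 21.
The firm shuts down for any P below $21.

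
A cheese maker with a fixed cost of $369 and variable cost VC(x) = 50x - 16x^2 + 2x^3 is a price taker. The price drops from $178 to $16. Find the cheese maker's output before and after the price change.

Output falls from 8 to 0 (the firm shuts down)

MC = 50 - 32x + 6x^2; the shutdown threshold is min AVC = $18 (at x = 4).
With P = $178 above the shutdown price, P = MC gives x = 8.
At P = $16 < min AVC = $18, price no longer covers variable cost at any output, so the firm shuts down: x = 0.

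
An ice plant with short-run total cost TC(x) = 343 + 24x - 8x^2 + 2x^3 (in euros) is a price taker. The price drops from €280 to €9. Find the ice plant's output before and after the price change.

Output falls from 8 to 0 (the firm shuts down)

AVC = 24 - 8x + 2x^2, minimized at x = 2 where min AVC = €16. MC = 24 - 16x + 6x^2.
At P = €280 ≥ min AVC, set P = MC on the rising branch: x = 8.
At P = €9 < min AVC = €16, price no longer covers variable cost at any output, so the firm shuts down: x = 0.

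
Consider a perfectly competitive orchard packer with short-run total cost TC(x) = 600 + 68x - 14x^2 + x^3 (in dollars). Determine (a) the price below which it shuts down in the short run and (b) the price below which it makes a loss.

Shutdown price = min AVC. AVC = 68 - 14x + x^2, with vertex at x = 7 and minimum $19.
ATC = 600/x + 68 - 14x + x^2. Setting dATC/dx = −600/x^2 − 14 + 2x = 0 gives x = 10 (since 2·10^3 − 14·10^2 = 600).
min ATC = 600/10 + 68 − 14·10 + 10^2 = $88. That is the break-even price.
For $19 ≤ P < $88 the firm produces at a loss; below $19 it shuts down.

Shutdown price = $19; break-even price = $88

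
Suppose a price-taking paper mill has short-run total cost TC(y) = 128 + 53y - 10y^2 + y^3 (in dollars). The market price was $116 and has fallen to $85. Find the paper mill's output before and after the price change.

Output falls from 9 to 8

MC = 53 - 20y + 3y^2; the shutdown threshold is min AVC = $28 (at y = 5).
With P = $116 above the shutdown price, P = MC gives y = 9.
At P = $85 ≥ min AVC, set P = MC: y = 8. The firm stays open but cuts output.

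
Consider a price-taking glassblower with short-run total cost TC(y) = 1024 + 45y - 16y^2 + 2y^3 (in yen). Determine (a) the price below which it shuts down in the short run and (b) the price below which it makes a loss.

Shutdown price = ¥13; break-even price = ¥173

Shutdown price = min AVC. AVC = 45 - 16y + 2y^2, with vertex at y = 4 and minimum ¥13.
ATC = 1024/y + 45 - 16y + 2y^2. Setting dATC/dy = −1024/y^2 − 16 + 4y = 0 gives y = 8 (since 4·8^3 − 16·8^2 = 1024).
min ATC = 1024/8 + 45 − 16·8 + 2·8^2 = ¥173. That is the break-even price.
For ¥13 ≤ P < ¥173 the firm produces at a loss; below ¥13 it shuts down.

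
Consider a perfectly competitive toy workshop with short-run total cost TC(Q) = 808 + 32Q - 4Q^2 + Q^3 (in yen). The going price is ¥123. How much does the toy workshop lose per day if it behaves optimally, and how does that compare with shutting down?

Profit = -¥318 at Q = 7

AVC = 32 - 4Q + Q^2; min AVC = ¥28 at Q = 2. Since P = ¥123 ≥ min AVC, the firm produces.
With MC = 32 - 8Q + 3Q^2, P = MC on the upward-sloping part at Q* = 7.
TR = 123·7 = 861. TC = 808 + 371 = 1179. Profit = 861 − 1179 = -¥318.
By producing, the firm covers all variable cost plus ¥490 of fixed cost; shutting down would lose the full ¥808.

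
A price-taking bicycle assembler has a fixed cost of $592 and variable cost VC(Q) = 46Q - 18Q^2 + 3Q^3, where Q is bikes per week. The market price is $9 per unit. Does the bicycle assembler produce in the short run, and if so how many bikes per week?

From TC, MC = TC'(Q) = 46 - 36Q + 9Q^2 and AVC = VC/Q = 46 - 18Q + 3Q^2.
AVC is minimized where dAVC/dQ = -18 + 6Q = 0, at Q = 3; min AVC = 46 - 18·3 + 3·3^2 = $19.
Since P = $9 < min AVC = $19, price fails to cover variable cost at any output.
The firm minimizes its loss by shutting down and losing only its fixed cost of $592.

Shut down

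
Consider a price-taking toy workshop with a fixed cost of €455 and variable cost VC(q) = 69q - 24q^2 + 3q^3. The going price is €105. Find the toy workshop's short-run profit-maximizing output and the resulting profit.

AVC = 69 - 24q + 3q^2 has its minimum €21 at q = 4; price €105 clears that bar, so the firm operates.
MC = 69 - 48q + 9q^2. Setting P = MC and taking the root on the rising branch gives q* = 6.
TR = 105·6 = 630. TC = 455 + 198 = 653. Profit = 630 − 653 = -€23.
By producing, the firm covers all variable cost plus €432 of fixed cost; shutting down would lose the full €455.

Profit = -€23 at q = 6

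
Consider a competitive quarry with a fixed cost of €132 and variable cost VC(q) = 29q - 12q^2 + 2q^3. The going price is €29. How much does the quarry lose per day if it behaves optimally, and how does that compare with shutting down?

AVC = 29 - 12q + 2q^2 has its minimum €11 at q = 3; price €29 clears that bar, so the firm operates.
MC = 29 - 24q + 6q^2. Setting P = MC and taking the root on the rising branch gives q* = 4.
TR = 29·4 = 116. TC = 132 + 52 = 184. Profit = 116 − 184 = -€68.
That loss of €68 beats the €132 the firm would lose by shutting down; producing recovers €64 of fixed cost.

Profit = -€68 at q = 4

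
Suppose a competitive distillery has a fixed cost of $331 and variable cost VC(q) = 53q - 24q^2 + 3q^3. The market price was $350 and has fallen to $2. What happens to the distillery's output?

Output falls from 9 to 0 (the firm shuts down)

AVC = 53 - 24q + 3q^2, minimized at q = 4 where min AVC = $5. MC = 53 - 48q + 9q^2.
At P = $350 ≥ min AVC, set P = MC on the rising branch: q = 9.
At P = $2 < min AVC = $5, price no longer covers variable cost at any output, so the firm shuts down: q = 0.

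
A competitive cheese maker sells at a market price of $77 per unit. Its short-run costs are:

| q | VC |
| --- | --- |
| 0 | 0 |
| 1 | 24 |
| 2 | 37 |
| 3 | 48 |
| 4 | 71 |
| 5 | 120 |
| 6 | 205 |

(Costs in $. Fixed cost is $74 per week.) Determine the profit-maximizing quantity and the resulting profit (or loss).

Compute π = P·q − TC at each output: q=0: -74; q=1: -21; q=2: 43; q=3: 109; q=4: 163; q=5: 191; q=6: 183.
Profit is maximized at q = 5. AVC there is 120/5 = $24 ≤ P, so producing beats shutting down (which would give -$74).

q = 5; profit = $191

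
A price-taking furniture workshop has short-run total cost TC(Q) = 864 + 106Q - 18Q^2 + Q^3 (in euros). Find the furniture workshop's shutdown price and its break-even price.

Shutdown price = min AVC. AVC = 106 - 18Q + Q^2, with vertex at Q = 9 and minimum €25.
ATC = 864/Q + 106 - 18Q + Q^2. Setting dATC/dQ = −864/Q^2 − 18 + 2Q = 0 gives Q = 12 (since 2·12^3 − 18·12^2 = 864).
min ATC = 864/12 + 106 − 18·12 + 12^2 = €106. That is the break-even price.
For €25 ≤ P < €106 the firm produces at a loss; below €25 it shuts down.

Shutdown price = €25; break-even price = €106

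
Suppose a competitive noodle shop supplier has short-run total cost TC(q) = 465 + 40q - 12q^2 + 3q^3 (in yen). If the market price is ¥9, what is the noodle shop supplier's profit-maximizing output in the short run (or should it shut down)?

Strip out fixed cost: VC = 40q - 12q^2 + 3q^3. Then AVC = 40 - 12q + 3q^2 and MC = 40 - 24q + 9q^2.
AVC is minimized where dAVC/dq = -12 + 6q = 0, at q = 2; min AVC = 40 - 12·2 + 3·2^2 = ¥28.
P = ¥9 lies below min AVC = ¥28; no output level covers variable cost.
The firm minimizes its loss by shutting down and losing only its fixed cost of ¥465.

Shut down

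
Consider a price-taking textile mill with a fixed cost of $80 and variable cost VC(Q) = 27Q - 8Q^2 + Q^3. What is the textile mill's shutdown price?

The firm shuts down when price falls below the minimum of average variable cost. AVC = VC/Q = 27 - 8Q + Q^2.
dAVC/dQ = -8 + 2Q = 0 gives Q = 4. min AVC = 27 - 8·4 + 4^2 = 11.
So the shutdown price is $11.

$11 per unit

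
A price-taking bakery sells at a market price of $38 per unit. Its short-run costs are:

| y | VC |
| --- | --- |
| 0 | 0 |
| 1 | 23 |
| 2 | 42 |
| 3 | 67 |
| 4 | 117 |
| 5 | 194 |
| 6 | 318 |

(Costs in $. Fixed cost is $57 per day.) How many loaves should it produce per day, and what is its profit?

y = 3; profit = -$10

Tabulate TR − TC: y=0: -57; y=1: -42; y=2: -23; y=3: -10; y=4: -22; y=5: -61; y=6: -147.
Profit is maximized at y = 3. AVC there is 67/3 = $22.33 ≤ P, so producing beats shutting down (which would give -$57).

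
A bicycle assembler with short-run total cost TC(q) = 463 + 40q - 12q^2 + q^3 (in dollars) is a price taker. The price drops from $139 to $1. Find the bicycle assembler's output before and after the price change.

AVC = 40 - 12q + q^2, minimized at q = 6 where min AVC = $4. MC = 40 - 24q + 3q^2.
At P = $139 ≥ min AVC, set P = MC on the rising branch: q = 11.
At P = $1 < min AVC = $4, price no longer covers variable cost at any output, so the firm shuts down: q = 0.

Output falls from 11 to 0 (the firm shuts down)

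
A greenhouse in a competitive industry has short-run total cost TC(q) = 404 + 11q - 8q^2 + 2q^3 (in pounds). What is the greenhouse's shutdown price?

The shutdown price is the minimum of AVC. VC = 11q - 8q^2 + 2q^3, so AVC = 11 - 8q + 2q^2.
At the minimum of AVC, MC = AVC. MC = 11 - 16q + 6q^2; setting MC = AVC gives 4q^2 - 8q = 0, so q = 2. min AVC = 3.
So the shutdown price is £3.

£3 per unit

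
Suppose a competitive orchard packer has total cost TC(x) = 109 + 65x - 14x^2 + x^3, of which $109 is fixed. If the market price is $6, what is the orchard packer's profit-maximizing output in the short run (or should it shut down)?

Shut down

Variable cost is VC = 65x - 14x^2 + x^3, so AVC = VC/x = 65 - 14x + x^2 and MC = dTC/dx = 65 - 28x + 3x^2.
The AVC parabola has its vertex at x = 14/2 = 7, where AVC = 65 - 14·7 + 7^2 = $16.
With P < min AVC ($6 < $16), every unit sold adds to the loss.
The firm minimizes its loss by shutting down and losing only its fixed cost of $109.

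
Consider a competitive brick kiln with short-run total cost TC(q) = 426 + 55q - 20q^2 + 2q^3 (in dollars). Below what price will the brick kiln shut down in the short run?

Short-run supply begins at min AVC. From VC = 55q - 20q^2 + 2q^3, AVC = 55 - 20q + 2q^2.
At the minimum of AVC, MC = AVC. MC = 55 - 40q + 6q^2; setting MC = AVC gives 4q^2 - 20q = 0, so q = 5. min AVC = 5.
The firm shuts down for any P below $5.

$5 per unit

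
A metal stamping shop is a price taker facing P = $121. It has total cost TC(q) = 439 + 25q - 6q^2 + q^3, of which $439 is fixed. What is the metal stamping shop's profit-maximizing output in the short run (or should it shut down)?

Variable cost is VC = 25q - 6q^2 + q^3, so AVC = VC/q = 25 - 6q + q^2 and MC = dTC/dq = 25 - 12q + 3q^2.
AVC is minimized where dAVC/dq = -6 + 2q = 0, at q = 3; min AVC = 25 - 6·3 + 3^2 = $16.
Because $121 ≥ $16, revenue can cover variable cost; the firm operates.
Set P = MC: 121 = 25 - 12q + 3q^2 → -96 - 12q + 3q^2 = 0. The roots are q = -4 and q = 8; the profit-maximizing output is on the rising part of MC, so q* = 8.
Check: AVC at q = 8 is $41 ≤ P, so revenue covers variable cost.
Profit = P·q − TC = 121·8 − 767 = $201.

Produce at q = 8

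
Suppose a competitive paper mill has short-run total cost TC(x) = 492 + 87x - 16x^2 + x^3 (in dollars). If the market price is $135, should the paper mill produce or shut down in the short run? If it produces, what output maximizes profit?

Strip out fixed cost: VC = 87x - 16x^2 + x^3. Then AVC = 87 - 16x + x^2 and MC = 87 - 32x + 3x^2.
AVC hits its minimum where MC = AVC, at x = 8, giving min AVC = 87 - 16·8 + 8^2 = $23.
P = $135 exceeds min AVC = $23, so the firm stays open.
Solving P = MC: -48 - 32x + 3x^2 = 0 ⇒ x = -4/3 or 12. On the upward-sloping branch, x* = 12.
Check: AVC at x = 12 is $39 ≤ P, so revenue covers variable cost.
Profit = P·x − TC = 135·12 − 960 = $660.

Produce at x = 12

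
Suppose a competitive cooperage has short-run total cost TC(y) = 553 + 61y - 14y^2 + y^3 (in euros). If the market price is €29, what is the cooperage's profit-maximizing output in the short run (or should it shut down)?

Produce at y = 8

Strip out fixed cost: VC = 61y - 14y^2 + y^3. Then AVC = 61 - 14y + y^2 and MC = 61 - 28y + 3y^2.
AVC hits its minimum where MC = AVC, at y = 7, giving min AVC = 61 - 14·7 + 7^2 = €12.
Since P = €29 ≥ min AVC = €12, price covers variable cost and the firm should produce.
P = MC gives 32 - 28y + 3y^2 = 0, with roots 4/3 and 8. Take the larger (rising MC): y* = 8.
Check: AVC at y = 8 is €13 ≤ P, so revenue covers variable cost.
Profit = P·y − TC = 29·8 − 657 = -€425, a loss, but smaller than the €553 fixed cost the firm would lose by shutting down.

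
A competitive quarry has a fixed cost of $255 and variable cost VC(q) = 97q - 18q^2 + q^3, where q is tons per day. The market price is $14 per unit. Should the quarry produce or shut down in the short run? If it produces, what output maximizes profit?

Strip out fixed cost: VC = 97q - 18q^2 + q^3. Then AVC = 97 - 18q + q^2 and MC = 97 - 36q + 3q^2.
The AVC parabola has its vertex at q = 18/2 = 9, where AVC = 97 - 18·9 + 9^2 = $16.
Since P = $14 < min AVC = $16, price fails to cover variable cost at any output.
Best response: produce nothing and absorb the $255 fixed cost.

Shut down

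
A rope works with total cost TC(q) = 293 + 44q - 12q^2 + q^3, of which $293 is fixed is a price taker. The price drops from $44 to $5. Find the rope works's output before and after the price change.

Output falls from 8 to 0 (the firm shuts down)

MC = 44 - 24q + 3q^2; the shutdown threshold is min AVC = $8 (at q = 6).
With P = $44 above the shutdown price, P = MC gives q = 8.
At P = $5 < min AVC = $8, price no longer covers variable cost at any output, so the firm shuts down: q = 0.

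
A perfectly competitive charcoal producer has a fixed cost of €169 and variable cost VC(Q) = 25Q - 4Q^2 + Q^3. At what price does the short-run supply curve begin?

€21 per unit

Short-run supply begins at min AVC. From VC = 25Q - 4Q^2 + Q^3, AVC = 25 - 4Q + Q^2.
At the minimum of AVC, MC = AVC. MC = 25 - 8Q + 3Q^2; setting MC = AVC gives 2Q^2 - 4Q = 0, so Q = 2. min AVC = 21.
So the shutdown price is €21.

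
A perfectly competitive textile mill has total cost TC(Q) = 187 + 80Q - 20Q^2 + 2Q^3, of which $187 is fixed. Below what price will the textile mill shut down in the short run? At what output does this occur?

$30 per unit, at Q = 5

The firm shuts down when price falls below the minimum of average variable cost. AVC = VC/Q = 80 - 20Q + 2Q^2.
At the minimum of AVC, MC = AVC. MC = 80 - 40Q + 6Q^2; setting MC = AVC gives 4Q^2 - 20Q = 0, so Q = 5. min AVC = 30.
For P < $30 the firm produces nothing.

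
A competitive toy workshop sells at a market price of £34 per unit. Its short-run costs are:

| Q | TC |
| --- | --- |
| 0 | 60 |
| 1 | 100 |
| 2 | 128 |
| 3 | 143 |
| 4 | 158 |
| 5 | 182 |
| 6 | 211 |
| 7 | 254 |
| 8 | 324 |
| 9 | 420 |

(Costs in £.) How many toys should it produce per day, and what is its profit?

Tabulate TR − TC: Q=0: -60; Q=1: -66; Q=2: -60; Q=3: -41; Q=4: -22; Q=5: -12; Q=6: -7; Q=7: -16; Q=8: -52; Q=9: -114.
Profit is maximized at Q = 6. AVC there is 151/6 = £25.17 ≤ P, so producing beats shutting down (which would give -£60).

Q = 6; profit = -£7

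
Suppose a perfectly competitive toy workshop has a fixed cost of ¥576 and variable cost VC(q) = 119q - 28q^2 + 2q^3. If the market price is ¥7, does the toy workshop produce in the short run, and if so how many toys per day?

Shut down

Variable cost is VC = 119q - 28q^2 + 2q^3, so AVC = VC/q = 119 - 28q + 2q^2 and MC = dTC/dq = 119 - 56q + 6q^2.
AVC hits its minimum where MC = AVC, at q = 7, giving min AVC = 119 - 28·7 + 2·7^2 = ¥21.
With P < min AVC (¥7 < ¥21), every unit sold adds to the loss.
Best response: produce nothing and absorb the ¥576 fixed cost.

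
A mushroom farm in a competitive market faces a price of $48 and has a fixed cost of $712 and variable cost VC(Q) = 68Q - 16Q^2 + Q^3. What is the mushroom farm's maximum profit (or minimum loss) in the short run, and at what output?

Profit = -$312 at Q = 10

AVC = 68 - 16Q + Q^2 has its minimum $4 at Q = 8; price $48 clears that bar, so the firm operates.
With MC = 68 - 32Q + 3Q^2, P = MC on the upward-sloping part at Q* = 10.
TR = 48·10 = 480. TC = 712 + 80 = 792. Profit = 480 − 792 = -$312.
That loss of $312 beats the $712 the firm would lose by shutting down; producing recovers $400 of fixed cost.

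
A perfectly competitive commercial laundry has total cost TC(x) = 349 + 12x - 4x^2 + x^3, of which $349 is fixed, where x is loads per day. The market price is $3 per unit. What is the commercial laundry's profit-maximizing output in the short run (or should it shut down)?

Shut down

From TC, MC = TC'(x) = 12 - 8x + 3x^2 and AVC = VC/x = 12 - 4x + x^2.
AVC hits its minimum where MC = AVC, at x = 2, giving min AVC = 12 - 4·2 + 2^2 = $8.
P = $3 lies below min AVC = $8; no output level covers variable cost.
The firm minimizes its loss by shutting down and losing only its fixed cost of $349.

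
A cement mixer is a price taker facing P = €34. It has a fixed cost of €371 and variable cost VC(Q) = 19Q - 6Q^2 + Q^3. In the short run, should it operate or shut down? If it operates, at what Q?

Produce at Q = 5

From TC, MC = TC'(Q) = 19 - 12Q + 3Q^2 and AVC = VC/Q = 19 - 6Q + Q^2.
The AVC parabola has its vertex at Q = 6/2 = 3, where AVC = 19 - 6·3 + 3^2 = €10.
Since P = €34 ≥ min AVC = €10, price covers variable cost and the firm should produce.
Solving P = MC: -15 - 12Q + 3Q^2 = 0 ⇒ Q = -1 or 5. On the upward-sloping branch, Q* = 5.
Check: AVC at Q = 5 is €14 ≤ P, so revenue covers variable cost.
Profit = P·Q − TC = 34·5 − 441 = -€271, a loss, but smaller than the €371 fixed cost the firm would lose by shutting down.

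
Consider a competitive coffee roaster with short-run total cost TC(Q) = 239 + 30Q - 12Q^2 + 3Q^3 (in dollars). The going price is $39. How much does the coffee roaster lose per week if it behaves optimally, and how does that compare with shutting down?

Profit = -$185 at Q = 3

AVC = 30 - 12Q + 3Q^2 has its minimum $18 at Q = 2; price $39 clears that bar, so the firm operates.
MC = 30 - 24Q + 9Q^2. Setting P = MC and taking the root on the rising branch gives Q* = 3.
TR = 39·3 = 117. TC = 239 + 63 = 302. Profit = 117 − 302 = -$185.
By producing, the firm covers all variable cost plus $54 of fixed cost; shutting down would lose the full $239.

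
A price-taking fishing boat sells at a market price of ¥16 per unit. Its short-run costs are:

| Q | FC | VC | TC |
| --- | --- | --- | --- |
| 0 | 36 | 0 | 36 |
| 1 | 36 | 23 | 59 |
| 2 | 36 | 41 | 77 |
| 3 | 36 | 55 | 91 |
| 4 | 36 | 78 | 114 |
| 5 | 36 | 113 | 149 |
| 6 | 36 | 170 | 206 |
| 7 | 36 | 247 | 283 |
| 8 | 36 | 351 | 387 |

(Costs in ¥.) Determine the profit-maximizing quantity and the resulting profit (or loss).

Q = 0 (shut down); profit = -¥36

Profit at each row (π = 16Q − TC): Q=0: -36; Q=1: -43; Q=2: -45; Q=3: -43; Q=4: -50; Q=5: -69; Q=6: -110; Q=7: -171; Q=8: -259.
Profit is highest at Q = 0. Equivalently, the lowest AVC in the table is 55/3 ≈ ¥18.33 at Q = 3, and P = ¥16 falls below it — price never covers variable cost, so the firm shuts down and loses only its fixed cost.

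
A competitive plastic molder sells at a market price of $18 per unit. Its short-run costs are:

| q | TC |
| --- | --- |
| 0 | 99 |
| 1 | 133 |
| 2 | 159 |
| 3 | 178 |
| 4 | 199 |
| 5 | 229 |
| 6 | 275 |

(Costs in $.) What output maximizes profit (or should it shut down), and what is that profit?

q = 0 (shut down); profit = -$99

Compute π = P·q − TC at each output: q=0: -99; q=1: -115; q=2: -123; q=3: -124; q=4: -127; q=5: -139; q=6: -167.
Profit is highest at q = 0. Equivalently, the lowest AVC in the table is 100/4 ≈ $25 at q = 4, and P = $18 falls below it — price never covers variable cost, so the firm shuts down and loses only its fixed cost.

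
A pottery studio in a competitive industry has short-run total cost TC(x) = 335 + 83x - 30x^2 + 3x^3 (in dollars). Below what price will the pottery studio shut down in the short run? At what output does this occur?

$8 per unit, at x = 5

Short-run supply begins at min AVC. From VC = 83x - 30x^2 + 3x^3, AVC = 83 - 30x + 3x^2.
At the minimum of AVC, MC = AVC. MC = 83 - 60x + 9x^2; setting MC = AVC gives 6x^2 - 30x = 0, so x = 5. min AVC = 8.
The firm shuts down for any P below $8.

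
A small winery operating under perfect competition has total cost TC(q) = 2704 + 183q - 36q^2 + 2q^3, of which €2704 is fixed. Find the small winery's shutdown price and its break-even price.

AVC = 183 - 36q + 2q^2; minimized at q = 9, giving min AVC = €21. That is the shutdown price.
ATC = 2704/q + 183 - 36q + 2q^2. Setting dATC/dq = −2704/q^2 − 36 + 4q = 0 gives q = 13 (since 4·13^3 − 36·13^2 = 2704).
min ATC = 2704/13 + 183 − 36·13 + 2·13^2 = €261. That is the break-even price.
Between these two prices the firm operates at a loss; above €261 it earns a profit.

Shutdown price = €21; break-even price = €261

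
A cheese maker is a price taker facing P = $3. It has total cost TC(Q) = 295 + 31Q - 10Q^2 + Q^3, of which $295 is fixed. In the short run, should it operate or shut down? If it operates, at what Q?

Strip out fixed cost: VC = 31Q - 10Q^2 + Q^3. Then AVC = 31 - 10Q + Q^2 and MC = 31 - 20Q + 3Q^2.
AVC is minimized where dAVC/dQ = -10 + 2Q = 0, at Q = 5; min AVC = 31 - 10·5 + 5^2 = $6.
With P < min AVC ($3 < $6), every unit sold adds to the loss.
Shutting down limits the loss to fixed cost, $295.

Shut down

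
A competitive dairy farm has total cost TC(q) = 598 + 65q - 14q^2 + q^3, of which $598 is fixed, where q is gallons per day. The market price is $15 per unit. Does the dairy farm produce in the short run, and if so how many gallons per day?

Shut down

From TC, MC = TC'(q) = 65 - 28q + 3q^2 and AVC = VC/q = 65 - 14q + q^2.
The AVC parabola has its vertex at q = 14/2 = 7, where AVC = 65 - 14·7 + 7^2 = $16.
Since P = $15 < min AVC = $16, price fails to cover variable cost at any output.
Shutting down limits the loss to fixed cost, $598.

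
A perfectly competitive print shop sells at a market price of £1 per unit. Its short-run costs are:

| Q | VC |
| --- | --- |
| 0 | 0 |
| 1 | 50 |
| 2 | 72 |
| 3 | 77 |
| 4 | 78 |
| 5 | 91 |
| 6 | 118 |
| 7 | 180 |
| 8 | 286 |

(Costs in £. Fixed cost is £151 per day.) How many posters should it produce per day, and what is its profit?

Compute π = P·Q − TC at each output: Q=0: -151; Q=1: -200; Q=2: -221; Q=3: -225; Q=4: -225; Q=5: -237; Q=6: -263; Q=7: -324; Q=8: -429.
Profit is highest at Q = 0. Equivalently, the lowest AVC in the table is 91/5 ≈ £18.20 at Q = 5, and P = £1 falls below it — price never covers variable cost, so the firm shuts down and loses only its fixed cost.

Q = 0 (shut down); profit = -£151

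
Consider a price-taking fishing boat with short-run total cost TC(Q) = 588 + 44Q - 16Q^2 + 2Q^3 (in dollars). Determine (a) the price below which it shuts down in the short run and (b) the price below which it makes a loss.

AVC = 44 - 16Q + 2Q^2; minimized at Q = 4, giving min AVC = $12. That is the shutdown price.
ATC = 588/Q + 44 - 16Q + 2Q^2. Setting dATC/dQ = −588/Q^2 − 16 + 4Q = 0 gives Q = 7 (since 4·7^3 − 16·7^2 = 588).
min ATC = 588/7 + 44 − 16·7 + 2·7^2 = $114. That is the break-even price.
Between these two prices the firm operates at a loss; above $114 it earns a profit.

Shutdown price = $12; break-even price = $114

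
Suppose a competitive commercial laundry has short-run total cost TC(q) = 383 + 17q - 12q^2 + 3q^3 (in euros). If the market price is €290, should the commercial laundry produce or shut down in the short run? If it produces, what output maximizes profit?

Variable cost is VC = 17q - 12q^2 + 3q^3, so AVC = VC/q = 17 - 12q + 3q^2 and MC = dTC/dq = 17 - 24q + 9q^2.
AVC hits its minimum where MC = AVC, at q = 2, giving min AVC = 17 - 12·2 + 3·2^2 = €5.
P = €290 exceeds min AVC = €5, so the firm stays open.
Solving P = MC: -273 - 24q + 9q^2 = 0 ⇒ q = -13/3 or 7. On the upward-sloping branch, q* = 7.
Check: AVC at q = 7 is €80 ≤ P, so revenue covers variable cost.
Profit = P·q − TC = 290·7 − 943 = €1087.

Produce at q = 7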